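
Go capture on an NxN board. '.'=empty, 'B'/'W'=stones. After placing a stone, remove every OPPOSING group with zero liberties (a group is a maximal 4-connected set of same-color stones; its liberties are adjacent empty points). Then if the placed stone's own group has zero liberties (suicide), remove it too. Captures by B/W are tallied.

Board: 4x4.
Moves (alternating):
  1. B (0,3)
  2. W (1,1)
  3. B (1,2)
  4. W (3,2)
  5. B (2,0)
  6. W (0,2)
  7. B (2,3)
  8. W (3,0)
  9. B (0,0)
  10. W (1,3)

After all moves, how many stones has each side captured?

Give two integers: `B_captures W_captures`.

Answer: 0 1

Derivation:
Move 1: B@(0,3) -> caps B=0 W=0
Move 2: W@(1,1) -> caps B=0 W=0
Move 3: B@(1,2) -> caps B=0 W=0
Move 4: W@(3,2) -> caps B=0 W=0
Move 5: B@(2,0) -> caps B=0 W=0
Move 6: W@(0,2) -> caps B=0 W=0
Move 7: B@(2,3) -> caps B=0 W=0
Move 8: W@(3,0) -> caps B=0 W=0
Move 9: B@(0,0) -> caps B=0 W=0
Move 10: W@(1,3) -> caps B=0 W=1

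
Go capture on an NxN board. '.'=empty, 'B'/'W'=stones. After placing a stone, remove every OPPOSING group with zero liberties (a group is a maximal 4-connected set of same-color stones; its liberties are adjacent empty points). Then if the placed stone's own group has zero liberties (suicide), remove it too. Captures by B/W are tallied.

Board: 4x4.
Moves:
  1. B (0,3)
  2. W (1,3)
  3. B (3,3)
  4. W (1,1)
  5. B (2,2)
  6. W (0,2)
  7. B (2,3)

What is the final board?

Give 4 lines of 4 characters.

Answer: ..W.
.W.W
..BB
...B

Derivation:
Move 1: B@(0,3) -> caps B=0 W=0
Move 2: W@(1,3) -> caps B=0 W=0
Move 3: B@(3,3) -> caps B=0 W=0
Move 4: W@(1,1) -> caps B=0 W=0
Move 5: B@(2,2) -> caps B=0 W=0
Move 6: W@(0,2) -> caps B=0 W=1
Move 7: B@(2,3) -> caps B=0 W=1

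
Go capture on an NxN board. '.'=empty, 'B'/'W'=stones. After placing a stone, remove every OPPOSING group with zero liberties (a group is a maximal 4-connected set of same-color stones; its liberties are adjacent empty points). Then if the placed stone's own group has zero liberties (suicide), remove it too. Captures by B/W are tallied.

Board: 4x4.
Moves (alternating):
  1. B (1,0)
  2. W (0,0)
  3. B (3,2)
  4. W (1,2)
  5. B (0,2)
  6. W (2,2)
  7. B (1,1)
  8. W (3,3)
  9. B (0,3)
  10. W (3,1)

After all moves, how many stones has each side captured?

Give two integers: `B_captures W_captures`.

Move 1: B@(1,0) -> caps B=0 W=0
Move 2: W@(0,0) -> caps B=0 W=0
Move 3: B@(3,2) -> caps B=0 W=0
Move 4: W@(1,2) -> caps B=0 W=0
Move 5: B@(0,2) -> caps B=0 W=0
Move 6: W@(2,2) -> caps B=0 W=0
Move 7: B@(1,1) -> caps B=0 W=0
Move 8: W@(3,3) -> caps B=0 W=0
Move 9: B@(0,3) -> caps B=0 W=0
Move 10: W@(3,1) -> caps B=0 W=1

Answer: 0 1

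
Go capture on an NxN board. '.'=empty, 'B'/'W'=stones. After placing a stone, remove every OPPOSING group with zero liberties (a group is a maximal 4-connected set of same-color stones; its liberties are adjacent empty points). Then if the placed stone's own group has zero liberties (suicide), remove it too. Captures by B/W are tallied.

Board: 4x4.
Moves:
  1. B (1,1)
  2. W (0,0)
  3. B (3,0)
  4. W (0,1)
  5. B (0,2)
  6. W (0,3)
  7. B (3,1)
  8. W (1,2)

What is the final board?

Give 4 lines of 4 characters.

Answer: WW.W
.BW.
....
BB..

Derivation:
Move 1: B@(1,1) -> caps B=0 W=0
Move 2: W@(0,0) -> caps B=0 W=0
Move 3: B@(3,0) -> caps B=0 W=0
Move 4: W@(0,1) -> caps B=0 W=0
Move 5: B@(0,2) -> caps B=0 W=0
Move 6: W@(0,3) -> caps B=0 W=0
Move 7: B@(3,1) -> caps B=0 W=0
Move 8: W@(1,2) -> caps B=0 W=1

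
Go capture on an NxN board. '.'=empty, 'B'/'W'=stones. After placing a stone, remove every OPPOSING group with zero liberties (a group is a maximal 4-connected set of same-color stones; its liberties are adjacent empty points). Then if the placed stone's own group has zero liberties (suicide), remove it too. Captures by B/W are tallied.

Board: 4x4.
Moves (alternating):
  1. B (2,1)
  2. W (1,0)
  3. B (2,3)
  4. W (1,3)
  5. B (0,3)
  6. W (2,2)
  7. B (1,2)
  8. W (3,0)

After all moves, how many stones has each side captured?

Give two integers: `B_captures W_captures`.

Move 1: B@(2,1) -> caps B=0 W=0
Move 2: W@(1,0) -> caps B=0 W=0
Move 3: B@(2,3) -> caps B=0 W=0
Move 4: W@(1,3) -> caps B=0 W=0
Move 5: B@(0,3) -> caps B=0 W=0
Move 6: W@(2,2) -> caps B=0 W=0
Move 7: B@(1,2) -> caps B=1 W=0
Move 8: W@(3,0) -> caps B=1 W=0

Answer: 1 0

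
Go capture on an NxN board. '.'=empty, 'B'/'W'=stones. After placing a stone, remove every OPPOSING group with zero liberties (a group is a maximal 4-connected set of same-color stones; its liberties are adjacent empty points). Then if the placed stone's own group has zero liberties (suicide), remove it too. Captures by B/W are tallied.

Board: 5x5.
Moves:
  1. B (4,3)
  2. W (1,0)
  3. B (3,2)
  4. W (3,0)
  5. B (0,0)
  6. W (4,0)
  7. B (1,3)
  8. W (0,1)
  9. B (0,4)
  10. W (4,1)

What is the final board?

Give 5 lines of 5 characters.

Answer: .W..B
W..B.
.....
W.B..
WW.B.

Derivation:
Move 1: B@(4,3) -> caps B=0 W=0
Move 2: W@(1,0) -> caps B=0 W=0
Move 3: B@(3,2) -> caps B=0 W=0
Move 4: W@(3,0) -> caps B=0 W=0
Move 5: B@(0,0) -> caps B=0 W=0
Move 6: W@(4,0) -> caps B=0 W=0
Move 7: B@(1,3) -> caps B=0 W=0
Move 8: W@(0,1) -> caps B=0 W=1
Move 9: B@(0,4) -> caps B=0 W=1
Move 10: W@(4,1) -> caps B=0 W=1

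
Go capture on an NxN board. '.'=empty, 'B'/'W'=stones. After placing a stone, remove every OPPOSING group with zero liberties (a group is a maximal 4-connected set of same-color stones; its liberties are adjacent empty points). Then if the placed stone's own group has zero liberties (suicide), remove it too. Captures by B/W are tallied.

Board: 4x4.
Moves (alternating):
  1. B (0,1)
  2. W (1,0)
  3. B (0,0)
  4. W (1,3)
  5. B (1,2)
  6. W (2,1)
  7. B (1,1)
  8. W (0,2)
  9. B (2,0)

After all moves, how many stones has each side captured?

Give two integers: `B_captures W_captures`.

Answer: 1 0

Derivation:
Move 1: B@(0,1) -> caps B=0 W=0
Move 2: W@(1,0) -> caps B=0 W=0
Move 3: B@(0,0) -> caps B=0 W=0
Move 4: W@(1,3) -> caps B=0 W=0
Move 5: B@(1,2) -> caps B=0 W=0
Move 6: W@(2,1) -> caps B=0 W=0
Move 7: B@(1,1) -> caps B=0 W=0
Move 8: W@(0,2) -> caps B=0 W=0
Move 9: B@(2,0) -> caps B=1 W=0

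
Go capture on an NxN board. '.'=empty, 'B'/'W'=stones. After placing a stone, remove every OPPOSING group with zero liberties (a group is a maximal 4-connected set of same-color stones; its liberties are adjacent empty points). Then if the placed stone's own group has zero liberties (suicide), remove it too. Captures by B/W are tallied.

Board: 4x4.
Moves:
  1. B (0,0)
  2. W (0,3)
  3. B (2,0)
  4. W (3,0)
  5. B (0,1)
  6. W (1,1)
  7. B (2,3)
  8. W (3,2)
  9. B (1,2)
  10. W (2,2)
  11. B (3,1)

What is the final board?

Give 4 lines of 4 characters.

Move 1: B@(0,0) -> caps B=0 W=0
Move 2: W@(0,3) -> caps B=0 W=0
Move 3: B@(2,0) -> caps B=0 W=0
Move 4: W@(3,0) -> caps B=0 W=0
Move 5: B@(0,1) -> caps B=0 W=0
Move 6: W@(1,1) -> caps B=0 W=0
Move 7: B@(2,3) -> caps B=0 W=0
Move 8: W@(3,2) -> caps B=0 W=0
Move 9: B@(1,2) -> caps B=0 W=0
Move 10: W@(2,2) -> caps B=0 W=0
Move 11: B@(3,1) -> caps B=1 W=0

Answer: BB.W
.WB.
B.WB
.BW.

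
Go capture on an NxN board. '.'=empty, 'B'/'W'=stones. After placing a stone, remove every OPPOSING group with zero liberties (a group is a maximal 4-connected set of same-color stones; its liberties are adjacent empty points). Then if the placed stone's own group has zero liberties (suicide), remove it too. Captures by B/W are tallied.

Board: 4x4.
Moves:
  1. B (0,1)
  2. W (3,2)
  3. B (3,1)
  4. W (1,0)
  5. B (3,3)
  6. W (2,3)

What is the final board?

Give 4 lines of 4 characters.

Move 1: B@(0,1) -> caps B=0 W=0
Move 2: W@(3,2) -> caps B=0 W=0
Move 3: B@(3,1) -> caps B=0 W=0
Move 4: W@(1,0) -> caps B=0 W=0
Move 5: B@(3,3) -> caps B=0 W=0
Move 6: W@(2,3) -> caps B=0 W=1

Answer: .B..
W...
...W
.BW.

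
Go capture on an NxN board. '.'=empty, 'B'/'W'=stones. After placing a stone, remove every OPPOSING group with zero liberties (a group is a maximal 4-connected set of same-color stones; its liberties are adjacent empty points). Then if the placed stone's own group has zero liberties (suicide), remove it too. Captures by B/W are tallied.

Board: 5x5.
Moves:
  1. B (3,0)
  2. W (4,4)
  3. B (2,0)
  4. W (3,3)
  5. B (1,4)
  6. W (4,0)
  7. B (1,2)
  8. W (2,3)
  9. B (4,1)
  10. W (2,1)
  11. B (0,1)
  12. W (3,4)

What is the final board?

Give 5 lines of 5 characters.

Answer: .B...
..B.B
BW.W.
B..WW
.B..W

Derivation:
Move 1: B@(3,0) -> caps B=0 W=0
Move 2: W@(4,4) -> caps B=0 W=0
Move 3: B@(2,0) -> caps B=0 W=0
Move 4: W@(3,3) -> caps B=0 W=0
Move 5: B@(1,4) -> caps B=0 W=0
Move 6: W@(4,0) -> caps B=0 W=0
Move 7: B@(1,2) -> caps B=0 W=0
Move 8: W@(2,3) -> caps B=0 W=0
Move 9: B@(4,1) -> caps B=1 W=0
Move 10: W@(2,1) -> caps B=1 W=0
Move 11: B@(0,1) -> caps B=1 W=0
Move 12: W@(3,4) -> caps B=1 W=0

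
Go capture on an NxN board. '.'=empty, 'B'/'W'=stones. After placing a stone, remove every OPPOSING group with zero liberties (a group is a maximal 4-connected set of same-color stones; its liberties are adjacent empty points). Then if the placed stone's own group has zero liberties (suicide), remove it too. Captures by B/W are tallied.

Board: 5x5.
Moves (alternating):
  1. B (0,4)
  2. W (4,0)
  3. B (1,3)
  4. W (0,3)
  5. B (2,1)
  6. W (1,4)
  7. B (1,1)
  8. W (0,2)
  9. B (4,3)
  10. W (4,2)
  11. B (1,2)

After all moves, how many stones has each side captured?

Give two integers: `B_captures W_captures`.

Answer: 0 1

Derivation:
Move 1: B@(0,4) -> caps B=0 W=0
Move 2: W@(4,0) -> caps B=0 W=0
Move 3: B@(1,3) -> caps B=0 W=0
Move 4: W@(0,3) -> caps B=0 W=0
Move 5: B@(2,1) -> caps B=0 W=0
Move 6: W@(1,4) -> caps B=0 W=1
Move 7: B@(1,1) -> caps B=0 W=1
Move 8: W@(0,2) -> caps B=0 W=1
Move 9: B@(4,3) -> caps B=0 W=1
Move 10: W@(4,2) -> caps B=0 W=1
Move 11: B@(1,2) -> caps B=0 W=1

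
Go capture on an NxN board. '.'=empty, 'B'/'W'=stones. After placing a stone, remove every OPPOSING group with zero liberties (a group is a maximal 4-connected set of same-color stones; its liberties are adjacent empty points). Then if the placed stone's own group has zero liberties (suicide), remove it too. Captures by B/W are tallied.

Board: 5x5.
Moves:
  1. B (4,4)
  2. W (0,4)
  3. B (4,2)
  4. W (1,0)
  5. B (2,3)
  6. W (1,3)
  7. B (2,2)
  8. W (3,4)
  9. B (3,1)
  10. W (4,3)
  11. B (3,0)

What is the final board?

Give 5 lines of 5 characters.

Answer: ....W
W..W.
..BB.
BB..W
..BW.

Derivation:
Move 1: B@(4,4) -> caps B=0 W=0
Move 2: W@(0,4) -> caps B=0 W=0
Move 3: B@(4,2) -> caps B=0 W=0
Move 4: W@(1,0) -> caps B=0 W=0
Move 5: B@(2,3) -> caps B=0 W=0
Move 6: W@(1,3) -> caps B=0 W=0
Move 7: B@(2,2) -> caps B=0 W=0
Move 8: W@(3,4) -> caps B=0 W=0
Move 9: B@(3,1) -> caps B=0 W=0
Move 10: W@(4,3) -> caps B=0 W=1
Move 11: B@(3,0) -> caps B=0 W=1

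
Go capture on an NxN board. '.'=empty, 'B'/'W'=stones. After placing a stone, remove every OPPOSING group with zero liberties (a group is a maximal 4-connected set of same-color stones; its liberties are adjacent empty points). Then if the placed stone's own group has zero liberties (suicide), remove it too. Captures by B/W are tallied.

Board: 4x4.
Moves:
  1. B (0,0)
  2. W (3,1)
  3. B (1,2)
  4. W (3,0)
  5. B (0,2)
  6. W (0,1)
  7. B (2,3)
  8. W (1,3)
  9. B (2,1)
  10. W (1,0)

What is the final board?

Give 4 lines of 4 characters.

Move 1: B@(0,0) -> caps B=0 W=0
Move 2: W@(3,1) -> caps B=0 W=0
Move 3: B@(1,2) -> caps B=0 W=0
Move 4: W@(3,0) -> caps B=0 W=0
Move 5: B@(0,2) -> caps B=0 W=0
Move 6: W@(0,1) -> caps B=0 W=0
Move 7: B@(2,3) -> caps B=0 W=0
Move 8: W@(1,3) -> caps B=0 W=0
Move 9: B@(2,1) -> caps B=0 W=0
Move 10: W@(1,0) -> caps B=0 W=1

Answer: .WB.
W.BW
.B.B
WW..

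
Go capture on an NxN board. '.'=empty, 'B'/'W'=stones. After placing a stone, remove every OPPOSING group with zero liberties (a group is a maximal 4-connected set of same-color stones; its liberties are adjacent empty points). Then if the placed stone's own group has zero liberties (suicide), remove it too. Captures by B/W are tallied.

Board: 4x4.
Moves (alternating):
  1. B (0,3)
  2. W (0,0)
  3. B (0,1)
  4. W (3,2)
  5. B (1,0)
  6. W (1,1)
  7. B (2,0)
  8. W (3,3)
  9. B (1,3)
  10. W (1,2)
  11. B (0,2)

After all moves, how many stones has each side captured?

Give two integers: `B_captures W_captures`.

Move 1: B@(0,3) -> caps B=0 W=0
Move 2: W@(0,0) -> caps B=0 W=0
Move 3: B@(0,1) -> caps B=0 W=0
Move 4: W@(3,2) -> caps B=0 W=0
Move 5: B@(1,0) -> caps B=1 W=0
Move 6: W@(1,1) -> caps B=1 W=0
Move 7: B@(2,0) -> caps B=1 W=0
Move 8: W@(3,3) -> caps B=1 W=0
Move 9: B@(1,3) -> caps B=1 W=0
Move 10: W@(1,2) -> caps B=1 W=0
Move 11: B@(0,2) -> caps B=1 W=0

Answer: 1 0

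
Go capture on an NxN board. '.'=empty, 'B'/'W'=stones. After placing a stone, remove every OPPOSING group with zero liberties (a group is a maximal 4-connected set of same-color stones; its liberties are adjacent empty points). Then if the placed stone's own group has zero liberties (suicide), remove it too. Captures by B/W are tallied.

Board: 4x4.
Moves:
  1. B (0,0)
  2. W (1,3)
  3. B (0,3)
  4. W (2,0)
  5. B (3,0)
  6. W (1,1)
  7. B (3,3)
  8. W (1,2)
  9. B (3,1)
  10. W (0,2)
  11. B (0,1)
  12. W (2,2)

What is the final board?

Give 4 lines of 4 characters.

Move 1: B@(0,0) -> caps B=0 W=0
Move 2: W@(1,3) -> caps B=0 W=0
Move 3: B@(0,3) -> caps B=0 W=0
Move 4: W@(2,0) -> caps B=0 W=0
Move 5: B@(3,0) -> caps B=0 W=0
Move 6: W@(1,1) -> caps B=0 W=0
Move 7: B@(3,3) -> caps B=0 W=0
Move 8: W@(1,2) -> caps B=0 W=0
Move 9: B@(3,1) -> caps B=0 W=0
Move 10: W@(0,2) -> caps B=0 W=1
Move 11: B@(0,1) -> caps B=0 W=1
Move 12: W@(2,2) -> caps B=0 W=1

Answer: BBW.
.WWW
W.W.
BB.B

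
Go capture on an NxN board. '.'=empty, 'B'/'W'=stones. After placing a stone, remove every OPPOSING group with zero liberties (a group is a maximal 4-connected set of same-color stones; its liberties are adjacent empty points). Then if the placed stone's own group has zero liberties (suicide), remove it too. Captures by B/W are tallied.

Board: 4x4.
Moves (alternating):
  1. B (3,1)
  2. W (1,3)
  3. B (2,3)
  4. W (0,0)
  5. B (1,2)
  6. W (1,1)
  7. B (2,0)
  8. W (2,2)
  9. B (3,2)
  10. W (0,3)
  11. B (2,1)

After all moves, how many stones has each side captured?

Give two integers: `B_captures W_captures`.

Move 1: B@(3,1) -> caps B=0 W=0
Move 2: W@(1,3) -> caps B=0 W=0
Move 3: B@(2,3) -> caps B=0 W=0
Move 4: W@(0,0) -> caps B=0 W=0
Move 5: B@(1,2) -> caps B=0 W=0
Move 6: W@(1,1) -> caps B=0 W=0
Move 7: B@(2,0) -> caps B=0 W=0
Move 8: W@(2,2) -> caps B=0 W=0
Move 9: B@(3,2) -> caps B=0 W=0
Move 10: W@(0,3) -> caps B=0 W=0
Move 11: B@(2,1) -> caps B=1 W=0

Answer: 1 0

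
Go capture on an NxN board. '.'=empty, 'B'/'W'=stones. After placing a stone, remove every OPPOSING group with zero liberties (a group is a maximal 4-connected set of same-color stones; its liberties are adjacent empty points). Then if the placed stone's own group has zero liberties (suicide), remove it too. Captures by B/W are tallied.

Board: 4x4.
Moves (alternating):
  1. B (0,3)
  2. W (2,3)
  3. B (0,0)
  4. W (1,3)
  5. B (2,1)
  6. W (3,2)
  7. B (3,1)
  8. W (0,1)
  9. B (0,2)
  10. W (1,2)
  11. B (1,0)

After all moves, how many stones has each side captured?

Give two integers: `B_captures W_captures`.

Move 1: B@(0,3) -> caps B=0 W=0
Move 2: W@(2,3) -> caps B=0 W=0
Move 3: B@(0,0) -> caps B=0 W=0
Move 4: W@(1,3) -> caps B=0 W=0
Move 5: B@(2,1) -> caps B=0 W=0
Move 6: W@(3,2) -> caps B=0 W=0
Move 7: B@(3,1) -> caps B=0 W=0
Move 8: W@(0,1) -> caps B=0 W=0
Move 9: B@(0,2) -> caps B=0 W=0
Move 10: W@(1,2) -> caps B=0 W=2
Move 11: B@(1,0) -> caps B=0 W=2

Answer: 0 2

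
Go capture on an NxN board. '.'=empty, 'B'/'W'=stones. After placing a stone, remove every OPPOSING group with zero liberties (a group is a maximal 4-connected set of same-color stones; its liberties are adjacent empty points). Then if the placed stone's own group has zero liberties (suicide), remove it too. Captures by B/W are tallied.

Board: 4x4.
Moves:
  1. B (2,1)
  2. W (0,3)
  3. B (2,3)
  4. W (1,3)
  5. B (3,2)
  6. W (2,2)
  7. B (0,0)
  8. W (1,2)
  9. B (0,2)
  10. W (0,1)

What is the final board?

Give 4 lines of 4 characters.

Move 1: B@(2,1) -> caps B=0 W=0
Move 2: W@(0,3) -> caps B=0 W=0
Move 3: B@(2,3) -> caps B=0 W=0
Move 4: W@(1,3) -> caps B=0 W=0
Move 5: B@(3,2) -> caps B=0 W=0
Move 6: W@(2,2) -> caps B=0 W=0
Move 7: B@(0,0) -> caps B=0 W=0
Move 8: W@(1,2) -> caps B=0 W=0
Move 9: B@(0,2) -> caps B=0 W=0
Move 10: W@(0,1) -> caps B=0 W=1

Answer: BW.W
..WW
.BWB
..B.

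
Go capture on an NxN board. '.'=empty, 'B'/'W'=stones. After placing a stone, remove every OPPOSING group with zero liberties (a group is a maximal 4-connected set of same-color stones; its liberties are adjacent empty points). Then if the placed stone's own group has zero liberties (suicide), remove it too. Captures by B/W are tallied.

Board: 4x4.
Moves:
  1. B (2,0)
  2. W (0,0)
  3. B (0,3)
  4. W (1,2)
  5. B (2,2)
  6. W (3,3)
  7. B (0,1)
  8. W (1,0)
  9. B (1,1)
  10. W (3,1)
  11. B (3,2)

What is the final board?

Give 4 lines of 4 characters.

Answer: .B.B
.BW.
B.B.
.WBW

Derivation:
Move 1: B@(2,0) -> caps B=0 W=0
Move 2: W@(0,0) -> caps B=0 W=0
Move 3: B@(0,3) -> caps B=0 W=0
Move 4: W@(1,2) -> caps B=0 W=0
Move 5: B@(2,2) -> caps B=0 W=0
Move 6: W@(3,3) -> caps B=0 W=0
Move 7: B@(0,1) -> caps B=0 W=0
Move 8: W@(1,0) -> caps B=0 W=0
Move 9: B@(1,1) -> caps B=2 W=0
Move 10: W@(3,1) -> caps B=2 W=0
Move 11: B@(3,2) -> caps B=2 W=0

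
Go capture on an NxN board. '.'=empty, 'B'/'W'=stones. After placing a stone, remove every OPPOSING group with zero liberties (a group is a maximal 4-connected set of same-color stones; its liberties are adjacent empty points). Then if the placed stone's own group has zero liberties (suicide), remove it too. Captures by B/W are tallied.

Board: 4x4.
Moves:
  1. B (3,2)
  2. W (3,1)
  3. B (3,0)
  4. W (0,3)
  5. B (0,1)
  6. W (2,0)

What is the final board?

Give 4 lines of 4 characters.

Move 1: B@(3,2) -> caps B=0 W=0
Move 2: W@(3,1) -> caps B=0 W=0
Move 3: B@(3,0) -> caps B=0 W=0
Move 4: W@(0,3) -> caps B=0 W=0
Move 5: B@(0,1) -> caps B=0 W=0
Move 6: W@(2,0) -> caps B=0 W=1

Answer: .B.W
....
W...
.WB.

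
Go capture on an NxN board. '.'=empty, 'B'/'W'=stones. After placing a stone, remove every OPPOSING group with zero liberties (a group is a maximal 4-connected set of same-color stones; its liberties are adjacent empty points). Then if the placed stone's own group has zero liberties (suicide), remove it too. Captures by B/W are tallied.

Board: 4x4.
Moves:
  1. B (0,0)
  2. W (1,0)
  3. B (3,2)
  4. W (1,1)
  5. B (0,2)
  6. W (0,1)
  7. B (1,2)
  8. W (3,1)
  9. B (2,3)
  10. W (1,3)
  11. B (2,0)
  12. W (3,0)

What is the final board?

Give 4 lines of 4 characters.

Answer: .WB.
WWBW
B..B
WWB.

Derivation:
Move 1: B@(0,0) -> caps B=0 W=0
Move 2: W@(1,0) -> caps B=0 W=0
Move 3: B@(3,2) -> caps B=0 W=0
Move 4: W@(1,1) -> caps B=0 W=0
Move 5: B@(0,2) -> caps B=0 W=0
Move 6: W@(0,1) -> caps B=0 W=1
Move 7: B@(1,2) -> caps B=0 W=1
Move 8: W@(3,1) -> caps B=0 W=1
Move 9: B@(2,3) -> caps B=0 W=1
Move 10: W@(1,3) -> caps B=0 W=1
Move 11: B@(2,0) -> caps B=0 W=1
Move 12: W@(3,0) -> caps B=0 W=1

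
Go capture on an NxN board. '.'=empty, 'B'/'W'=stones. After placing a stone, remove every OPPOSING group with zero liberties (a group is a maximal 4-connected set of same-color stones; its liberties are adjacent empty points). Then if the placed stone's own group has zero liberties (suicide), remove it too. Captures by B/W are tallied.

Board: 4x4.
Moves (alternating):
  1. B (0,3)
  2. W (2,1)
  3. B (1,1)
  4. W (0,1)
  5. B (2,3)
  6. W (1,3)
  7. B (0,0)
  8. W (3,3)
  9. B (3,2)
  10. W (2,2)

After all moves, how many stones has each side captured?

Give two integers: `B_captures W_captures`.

Move 1: B@(0,3) -> caps B=0 W=0
Move 2: W@(2,1) -> caps B=0 W=0
Move 3: B@(1,1) -> caps B=0 W=0
Move 4: W@(0,1) -> caps B=0 W=0
Move 5: B@(2,3) -> caps B=0 W=0
Move 6: W@(1,3) -> caps B=0 W=0
Move 7: B@(0,0) -> caps B=0 W=0
Move 8: W@(3,3) -> caps B=0 W=0
Move 9: B@(3,2) -> caps B=1 W=0
Move 10: W@(2,2) -> caps B=1 W=0

Answer: 1 0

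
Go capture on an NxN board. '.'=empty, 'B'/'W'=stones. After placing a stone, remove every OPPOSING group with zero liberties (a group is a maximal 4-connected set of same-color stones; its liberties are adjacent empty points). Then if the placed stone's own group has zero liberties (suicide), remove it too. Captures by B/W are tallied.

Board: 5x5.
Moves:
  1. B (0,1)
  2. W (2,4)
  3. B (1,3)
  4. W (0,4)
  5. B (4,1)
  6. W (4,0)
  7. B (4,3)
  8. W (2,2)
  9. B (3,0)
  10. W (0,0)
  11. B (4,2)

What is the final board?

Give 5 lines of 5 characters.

Move 1: B@(0,1) -> caps B=0 W=0
Move 2: W@(2,4) -> caps B=0 W=0
Move 3: B@(1,3) -> caps B=0 W=0
Move 4: W@(0,4) -> caps B=0 W=0
Move 5: B@(4,1) -> caps B=0 W=0
Move 6: W@(4,0) -> caps B=0 W=0
Move 7: B@(4,3) -> caps B=0 W=0
Move 8: W@(2,2) -> caps B=0 W=0
Move 9: B@(3,0) -> caps B=1 W=0
Move 10: W@(0,0) -> caps B=1 W=0
Move 11: B@(4,2) -> caps B=1 W=0

Answer: WB..W
...B.
..W.W
B....
.BBB.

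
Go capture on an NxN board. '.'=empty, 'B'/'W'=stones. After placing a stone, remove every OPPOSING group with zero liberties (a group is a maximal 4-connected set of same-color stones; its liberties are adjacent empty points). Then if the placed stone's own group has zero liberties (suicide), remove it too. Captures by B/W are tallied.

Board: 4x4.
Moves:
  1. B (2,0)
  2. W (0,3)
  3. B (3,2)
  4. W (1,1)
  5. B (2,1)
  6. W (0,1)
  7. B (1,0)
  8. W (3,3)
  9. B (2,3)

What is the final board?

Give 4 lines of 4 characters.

Move 1: B@(2,0) -> caps B=0 W=0
Move 2: W@(0,3) -> caps B=0 W=0
Move 3: B@(3,2) -> caps B=0 W=0
Move 4: W@(1,1) -> caps B=0 W=0
Move 5: B@(2,1) -> caps B=0 W=0
Move 6: W@(0,1) -> caps B=0 W=0
Move 7: B@(1,0) -> caps B=0 W=0
Move 8: W@(3,3) -> caps B=0 W=0
Move 9: B@(2,3) -> caps B=1 W=0

Answer: .W.W
BW..
BB.B
..B.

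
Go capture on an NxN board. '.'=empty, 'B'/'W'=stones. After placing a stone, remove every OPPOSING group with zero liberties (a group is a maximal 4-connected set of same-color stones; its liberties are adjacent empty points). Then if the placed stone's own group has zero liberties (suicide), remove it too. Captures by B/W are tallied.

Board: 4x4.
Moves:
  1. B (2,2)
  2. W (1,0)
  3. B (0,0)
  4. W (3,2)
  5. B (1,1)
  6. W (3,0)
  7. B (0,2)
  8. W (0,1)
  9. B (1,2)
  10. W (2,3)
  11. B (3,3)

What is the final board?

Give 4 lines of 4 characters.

Move 1: B@(2,2) -> caps B=0 W=0
Move 2: W@(1,0) -> caps B=0 W=0
Move 3: B@(0,0) -> caps B=0 W=0
Move 4: W@(3,2) -> caps B=0 W=0
Move 5: B@(1,1) -> caps B=0 W=0
Move 6: W@(3,0) -> caps B=0 W=0
Move 7: B@(0,2) -> caps B=0 W=0
Move 8: W@(0,1) -> caps B=0 W=1
Move 9: B@(1,2) -> caps B=0 W=1
Move 10: W@(2,3) -> caps B=0 W=1
Move 11: B@(3,3) -> caps B=0 W=1

Answer: .WB.
WBB.
..BW
W.W.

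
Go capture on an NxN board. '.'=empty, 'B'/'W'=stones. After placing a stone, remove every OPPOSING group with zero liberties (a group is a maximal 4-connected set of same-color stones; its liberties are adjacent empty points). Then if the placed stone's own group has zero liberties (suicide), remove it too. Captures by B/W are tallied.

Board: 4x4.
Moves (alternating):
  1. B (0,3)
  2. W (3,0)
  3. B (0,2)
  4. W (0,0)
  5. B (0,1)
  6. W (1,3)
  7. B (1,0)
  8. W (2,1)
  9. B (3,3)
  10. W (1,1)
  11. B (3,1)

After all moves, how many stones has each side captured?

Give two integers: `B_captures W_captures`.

Move 1: B@(0,3) -> caps B=0 W=0
Move 2: W@(3,0) -> caps B=0 W=0
Move 3: B@(0,2) -> caps B=0 W=0
Move 4: W@(0,0) -> caps B=0 W=0
Move 5: B@(0,1) -> caps B=0 W=0
Move 6: W@(1,3) -> caps B=0 W=0
Move 7: B@(1,0) -> caps B=1 W=0
Move 8: W@(2,1) -> caps B=1 W=0
Move 9: B@(3,3) -> caps B=1 W=0
Move 10: W@(1,1) -> caps B=1 W=0
Move 11: B@(3,1) -> caps B=1 W=0

Answer: 1 0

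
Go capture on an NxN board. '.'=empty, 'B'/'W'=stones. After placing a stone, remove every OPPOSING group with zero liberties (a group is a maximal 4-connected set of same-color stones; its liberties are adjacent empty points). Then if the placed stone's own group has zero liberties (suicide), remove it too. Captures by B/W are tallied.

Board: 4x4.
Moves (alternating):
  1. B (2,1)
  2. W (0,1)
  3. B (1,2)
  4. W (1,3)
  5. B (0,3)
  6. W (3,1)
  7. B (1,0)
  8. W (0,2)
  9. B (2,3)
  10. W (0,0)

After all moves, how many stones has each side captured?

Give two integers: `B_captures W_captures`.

Answer: 0 1

Derivation:
Move 1: B@(2,1) -> caps B=0 W=0
Move 2: W@(0,1) -> caps B=0 W=0
Move 3: B@(1,2) -> caps B=0 W=0
Move 4: W@(1,3) -> caps B=0 W=0
Move 5: B@(0,3) -> caps B=0 W=0
Move 6: W@(3,1) -> caps B=0 W=0
Move 7: B@(1,0) -> caps B=0 W=0
Move 8: W@(0,2) -> caps B=0 W=1
Move 9: B@(2,3) -> caps B=0 W=1
Move 10: W@(0,0) -> caps B=0 W=1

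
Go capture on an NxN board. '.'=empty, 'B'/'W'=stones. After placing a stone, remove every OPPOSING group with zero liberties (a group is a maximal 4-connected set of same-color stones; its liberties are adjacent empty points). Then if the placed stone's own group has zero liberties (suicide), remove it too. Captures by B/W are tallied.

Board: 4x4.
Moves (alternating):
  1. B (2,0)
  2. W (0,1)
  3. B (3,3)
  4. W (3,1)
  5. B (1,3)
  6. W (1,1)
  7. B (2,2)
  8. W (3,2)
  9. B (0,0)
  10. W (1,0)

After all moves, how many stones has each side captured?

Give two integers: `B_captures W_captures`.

Move 1: B@(2,0) -> caps B=0 W=0
Move 2: W@(0,1) -> caps B=0 W=0
Move 3: B@(3,3) -> caps B=0 W=0
Move 4: W@(3,1) -> caps B=0 W=0
Move 5: B@(1,3) -> caps B=0 W=0
Move 6: W@(1,1) -> caps B=0 W=0
Move 7: B@(2,2) -> caps B=0 W=0
Move 8: W@(3,2) -> caps B=0 W=0
Move 9: B@(0,0) -> caps B=0 W=0
Move 10: W@(1,0) -> caps B=0 W=1

Answer: 0 1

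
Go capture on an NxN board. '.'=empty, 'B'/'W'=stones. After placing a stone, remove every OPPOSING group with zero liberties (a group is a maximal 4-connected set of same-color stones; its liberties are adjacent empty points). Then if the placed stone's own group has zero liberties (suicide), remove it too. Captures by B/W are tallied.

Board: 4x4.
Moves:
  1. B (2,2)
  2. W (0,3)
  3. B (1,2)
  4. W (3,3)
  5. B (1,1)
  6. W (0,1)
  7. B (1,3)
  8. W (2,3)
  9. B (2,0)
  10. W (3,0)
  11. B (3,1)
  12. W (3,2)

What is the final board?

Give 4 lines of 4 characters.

Answer: .W.W
.BBB
B.B.
.B..

Derivation:
Move 1: B@(2,2) -> caps B=0 W=0
Move 2: W@(0,3) -> caps B=0 W=0
Move 3: B@(1,2) -> caps B=0 W=0
Move 4: W@(3,3) -> caps B=0 W=0
Move 5: B@(1,1) -> caps B=0 W=0
Move 6: W@(0,1) -> caps B=0 W=0
Move 7: B@(1,3) -> caps B=0 W=0
Move 8: W@(2,3) -> caps B=0 W=0
Move 9: B@(2,0) -> caps B=0 W=0
Move 10: W@(3,0) -> caps B=0 W=0
Move 11: B@(3,1) -> caps B=1 W=0
Move 12: W@(3,2) -> caps B=1 W=0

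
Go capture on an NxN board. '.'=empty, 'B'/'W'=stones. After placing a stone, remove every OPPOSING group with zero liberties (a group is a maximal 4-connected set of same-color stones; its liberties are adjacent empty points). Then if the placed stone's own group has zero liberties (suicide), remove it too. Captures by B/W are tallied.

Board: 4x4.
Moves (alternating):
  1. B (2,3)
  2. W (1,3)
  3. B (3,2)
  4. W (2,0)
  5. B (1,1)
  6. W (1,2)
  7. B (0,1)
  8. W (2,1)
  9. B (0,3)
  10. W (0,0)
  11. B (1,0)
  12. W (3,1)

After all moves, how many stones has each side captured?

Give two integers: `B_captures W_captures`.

Answer: 1 0

Derivation:
Move 1: B@(2,3) -> caps B=0 W=0
Move 2: W@(1,3) -> caps B=0 W=0
Move 3: B@(3,2) -> caps B=0 W=0
Move 4: W@(2,0) -> caps B=0 W=0
Move 5: B@(1,1) -> caps B=0 W=0
Move 6: W@(1,2) -> caps B=0 W=0
Move 7: B@(0,1) -> caps B=0 W=0
Move 8: W@(2,1) -> caps B=0 W=0
Move 9: B@(0,3) -> caps B=0 W=0
Move 10: W@(0,0) -> caps B=0 W=0
Move 11: B@(1,0) -> caps B=1 W=0
Move 12: W@(3,1) -> caps B=1 W=0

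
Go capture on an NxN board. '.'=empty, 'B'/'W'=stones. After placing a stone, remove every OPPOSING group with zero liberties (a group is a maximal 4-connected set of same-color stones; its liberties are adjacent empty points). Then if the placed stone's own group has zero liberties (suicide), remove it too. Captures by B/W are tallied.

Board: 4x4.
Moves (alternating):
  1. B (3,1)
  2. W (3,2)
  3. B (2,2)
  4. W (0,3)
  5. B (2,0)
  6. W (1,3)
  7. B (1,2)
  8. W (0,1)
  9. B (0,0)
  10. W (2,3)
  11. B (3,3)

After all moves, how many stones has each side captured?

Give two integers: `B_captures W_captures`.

Move 1: B@(3,1) -> caps B=0 W=0
Move 2: W@(3,2) -> caps B=0 W=0
Move 3: B@(2,2) -> caps B=0 W=0
Move 4: W@(0,3) -> caps B=0 W=0
Move 5: B@(2,0) -> caps B=0 W=0
Move 6: W@(1,3) -> caps B=0 W=0
Move 7: B@(1,2) -> caps B=0 W=0
Move 8: W@(0,1) -> caps B=0 W=0
Move 9: B@(0,0) -> caps B=0 W=0
Move 10: W@(2,3) -> caps B=0 W=0
Move 11: B@(3,3) -> caps B=1 W=0

Answer: 1 0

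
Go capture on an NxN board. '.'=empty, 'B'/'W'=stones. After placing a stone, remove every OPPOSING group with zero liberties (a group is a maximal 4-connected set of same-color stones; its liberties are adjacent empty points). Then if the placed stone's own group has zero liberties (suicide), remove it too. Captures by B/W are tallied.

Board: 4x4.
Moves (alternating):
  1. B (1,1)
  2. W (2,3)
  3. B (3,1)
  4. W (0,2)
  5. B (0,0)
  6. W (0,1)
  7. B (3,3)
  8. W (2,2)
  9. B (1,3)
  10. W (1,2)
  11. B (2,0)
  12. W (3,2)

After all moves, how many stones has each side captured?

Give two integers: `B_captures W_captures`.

Move 1: B@(1,1) -> caps B=0 W=0
Move 2: W@(2,3) -> caps B=0 W=0
Move 3: B@(3,1) -> caps B=0 W=0
Move 4: W@(0,2) -> caps B=0 W=0
Move 5: B@(0,0) -> caps B=0 W=0
Move 6: W@(0,1) -> caps B=0 W=0
Move 7: B@(3,3) -> caps B=0 W=0
Move 8: W@(2,2) -> caps B=0 W=0
Move 9: B@(1,3) -> caps B=0 W=0
Move 10: W@(1,2) -> caps B=0 W=0
Move 11: B@(2,0) -> caps B=0 W=0
Move 12: W@(3,2) -> caps B=0 W=1

Answer: 0 1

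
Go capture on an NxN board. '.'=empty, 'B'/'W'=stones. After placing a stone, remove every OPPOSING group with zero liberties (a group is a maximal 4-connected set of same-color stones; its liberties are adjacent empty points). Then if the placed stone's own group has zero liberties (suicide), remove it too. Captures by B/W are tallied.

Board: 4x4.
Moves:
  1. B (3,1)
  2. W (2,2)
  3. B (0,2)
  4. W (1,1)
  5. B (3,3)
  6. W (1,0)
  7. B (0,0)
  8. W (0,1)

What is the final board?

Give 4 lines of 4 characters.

Move 1: B@(3,1) -> caps B=0 W=0
Move 2: W@(2,2) -> caps B=0 W=0
Move 3: B@(0,2) -> caps B=0 W=0
Move 4: W@(1,1) -> caps B=0 W=0
Move 5: B@(3,3) -> caps B=0 W=0
Move 6: W@(1,0) -> caps B=0 W=0
Move 7: B@(0,0) -> caps B=0 W=0
Move 8: W@(0,1) -> caps B=0 W=1

Answer: .WB.
WW..
..W.
.B.B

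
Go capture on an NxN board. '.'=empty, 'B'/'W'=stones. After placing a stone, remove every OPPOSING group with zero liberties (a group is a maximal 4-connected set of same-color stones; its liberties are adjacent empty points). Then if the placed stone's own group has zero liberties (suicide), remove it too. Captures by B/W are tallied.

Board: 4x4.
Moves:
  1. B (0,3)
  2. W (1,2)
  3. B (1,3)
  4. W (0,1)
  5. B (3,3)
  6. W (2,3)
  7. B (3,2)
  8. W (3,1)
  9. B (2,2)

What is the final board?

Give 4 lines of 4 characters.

Move 1: B@(0,3) -> caps B=0 W=0
Move 2: W@(1,2) -> caps B=0 W=0
Move 3: B@(1,3) -> caps B=0 W=0
Move 4: W@(0,1) -> caps B=0 W=0
Move 5: B@(3,3) -> caps B=0 W=0
Move 6: W@(2,3) -> caps B=0 W=0
Move 7: B@(3,2) -> caps B=0 W=0
Move 8: W@(3,1) -> caps B=0 W=0
Move 9: B@(2,2) -> caps B=1 W=0

Answer: .W.B
..WB
..B.
.WBB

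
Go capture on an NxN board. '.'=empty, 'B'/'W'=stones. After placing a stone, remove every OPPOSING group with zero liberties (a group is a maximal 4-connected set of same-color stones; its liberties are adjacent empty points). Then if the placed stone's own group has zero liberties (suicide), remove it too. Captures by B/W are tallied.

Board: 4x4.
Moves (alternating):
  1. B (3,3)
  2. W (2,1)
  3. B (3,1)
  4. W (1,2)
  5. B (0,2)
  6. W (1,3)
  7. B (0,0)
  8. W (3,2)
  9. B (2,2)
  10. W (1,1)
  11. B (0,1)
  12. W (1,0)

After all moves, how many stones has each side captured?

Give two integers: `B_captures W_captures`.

Move 1: B@(3,3) -> caps B=0 W=0
Move 2: W@(2,1) -> caps B=0 W=0
Move 3: B@(3,1) -> caps B=0 W=0
Move 4: W@(1,2) -> caps B=0 W=0
Move 5: B@(0,2) -> caps B=0 W=0
Move 6: W@(1,3) -> caps B=0 W=0
Move 7: B@(0,0) -> caps B=0 W=0
Move 8: W@(3,2) -> caps B=0 W=0
Move 9: B@(2,2) -> caps B=1 W=0
Move 10: W@(1,1) -> caps B=1 W=0
Move 11: B@(0,1) -> caps B=1 W=0
Move 12: W@(1,0) -> caps B=1 W=0

Answer: 1 0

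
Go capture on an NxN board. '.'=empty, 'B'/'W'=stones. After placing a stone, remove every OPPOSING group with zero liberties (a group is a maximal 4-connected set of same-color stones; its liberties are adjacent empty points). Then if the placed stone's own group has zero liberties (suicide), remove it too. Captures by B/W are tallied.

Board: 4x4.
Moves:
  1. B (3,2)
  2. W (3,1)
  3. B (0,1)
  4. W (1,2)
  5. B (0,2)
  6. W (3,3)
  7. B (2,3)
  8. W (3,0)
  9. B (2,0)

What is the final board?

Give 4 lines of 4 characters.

Move 1: B@(3,2) -> caps B=0 W=0
Move 2: W@(3,1) -> caps B=0 W=0
Move 3: B@(0,1) -> caps B=0 W=0
Move 4: W@(1,2) -> caps B=0 W=0
Move 5: B@(0,2) -> caps B=0 W=0
Move 6: W@(3,3) -> caps B=0 W=0
Move 7: B@(2,3) -> caps B=1 W=0
Move 8: W@(3,0) -> caps B=1 W=0
Move 9: B@(2,0) -> caps B=1 W=0

Answer: .BB.
..W.
B..B
WWB.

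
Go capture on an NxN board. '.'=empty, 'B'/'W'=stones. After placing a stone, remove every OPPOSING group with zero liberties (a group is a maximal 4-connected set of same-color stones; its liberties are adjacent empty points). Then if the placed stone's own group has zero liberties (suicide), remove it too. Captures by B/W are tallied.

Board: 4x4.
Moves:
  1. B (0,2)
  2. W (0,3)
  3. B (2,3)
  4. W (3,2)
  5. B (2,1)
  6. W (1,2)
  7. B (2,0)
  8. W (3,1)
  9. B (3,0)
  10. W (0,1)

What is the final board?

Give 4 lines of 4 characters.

Move 1: B@(0,2) -> caps B=0 W=0
Move 2: W@(0,3) -> caps B=0 W=0
Move 3: B@(2,3) -> caps B=0 W=0
Move 4: W@(3,2) -> caps B=0 W=0
Move 5: B@(2,1) -> caps B=0 W=0
Move 6: W@(1,2) -> caps B=0 W=0
Move 7: B@(2,0) -> caps B=0 W=0
Move 8: W@(3,1) -> caps B=0 W=0
Move 9: B@(3,0) -> caps B=0 W=0
Move 10: W@(0,1) -> caps B=0 W=1

Answer: .W.W
..W.
BB.B
BWW.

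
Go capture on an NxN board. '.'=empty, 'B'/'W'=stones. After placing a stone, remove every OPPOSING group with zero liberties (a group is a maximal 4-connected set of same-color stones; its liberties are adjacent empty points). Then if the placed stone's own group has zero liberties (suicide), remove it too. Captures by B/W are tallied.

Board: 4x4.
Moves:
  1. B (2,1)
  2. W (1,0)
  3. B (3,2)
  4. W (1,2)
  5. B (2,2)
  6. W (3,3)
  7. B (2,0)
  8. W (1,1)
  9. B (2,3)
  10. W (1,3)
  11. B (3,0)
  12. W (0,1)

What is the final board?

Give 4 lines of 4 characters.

Answer: .W..
WWWW
BBBB
B.B.

Derivation:
Move 1: B@(2,1) -> caps B=0 W=0
Move 2: W@(1,0) -> caps B=0 W=0
Move 3: B@(3,2) -> caps B=0 W=0
Move 4: W@(1,2) -> caps B=0 W=0
Move 5: B@(2,2) -> caps B=0 W=0
Move 6: W@(3,3) -> caps B=0 W=0
Move 7: B@(2,0) -> caps B=0 W=0
Move 8: W@(1,1) -> caps B=0 W=0
Move 9: B@(2,3) -> caps B=1 W=0
Move 10: W@(1,3) -> caps B=1 W=0
Move 11: B@(3,0) -> caps B=1 W=0
Move 12: W@(0,1) -> caps B=1 W=0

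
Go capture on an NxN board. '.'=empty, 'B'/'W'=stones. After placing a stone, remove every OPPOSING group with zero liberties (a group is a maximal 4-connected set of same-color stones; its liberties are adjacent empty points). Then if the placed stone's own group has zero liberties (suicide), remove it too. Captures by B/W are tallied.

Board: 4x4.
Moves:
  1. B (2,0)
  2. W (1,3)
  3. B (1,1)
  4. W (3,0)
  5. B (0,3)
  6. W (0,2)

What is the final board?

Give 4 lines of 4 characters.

Move 1: B@(2,0) -> caps B=0 W=0
Move 2: W@(1,3) -> caps B=0 W=0
Move 3: B@(1,1) -> caps B=0 W=0
Move 4: W@(3,0) -> caps B=0 W=0
Move 5: B@(0,3) -> caps B=0 W=0
Move 6: W@(0,2) -> caps B=0 W=1

Answer: ..W.
.B.W
B...
W...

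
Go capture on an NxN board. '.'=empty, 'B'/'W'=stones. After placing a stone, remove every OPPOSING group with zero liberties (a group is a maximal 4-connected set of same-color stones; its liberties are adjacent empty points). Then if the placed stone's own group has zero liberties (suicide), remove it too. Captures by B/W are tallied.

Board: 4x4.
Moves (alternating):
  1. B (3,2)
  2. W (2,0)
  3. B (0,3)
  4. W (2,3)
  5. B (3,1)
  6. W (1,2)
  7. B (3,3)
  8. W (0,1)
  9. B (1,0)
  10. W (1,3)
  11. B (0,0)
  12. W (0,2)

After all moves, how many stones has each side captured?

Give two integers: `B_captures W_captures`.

Answer: 0 1

Derivation:
Move 1: B@(3,2) -> caps B=0 W=0
Move 2: W@(2,0) -> caps B=0 W=0
Move 3: B@(0,3) -> caps B=0 W=0
Move 4: W@(2,3) -> caps B=0 W=0
Move 5: B@(3,1) -> caps B=0 W=0
Move 6: W@(1,2) -> caps B=0 W=0
Move 7: B@(3,3) -> caps B=0 W=0
Move 8: W@(0,1) -> caps B=0 W=0
Move 9: B@(1,0) -> caps B=0 W=0
Move 10: W@(1,3) -> caps B=0 W=0
Move 11: B@(0,0) -> caps B=0 W=0
Move 12: W@(0,2) -> caps B=0 W=1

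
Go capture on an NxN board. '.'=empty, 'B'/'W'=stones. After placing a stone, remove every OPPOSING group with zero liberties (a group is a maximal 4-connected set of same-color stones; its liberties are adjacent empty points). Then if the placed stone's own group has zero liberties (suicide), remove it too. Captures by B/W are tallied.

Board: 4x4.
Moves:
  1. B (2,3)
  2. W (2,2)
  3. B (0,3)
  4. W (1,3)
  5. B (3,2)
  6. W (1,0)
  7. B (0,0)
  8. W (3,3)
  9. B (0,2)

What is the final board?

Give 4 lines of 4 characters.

Answer: B.BB
W..W
..W.
..BW

Derivation:
Move 1: B@(2,3) -> caps B=0 W=0
Move 2: W@(2,2) -> caps B=0 W=0
Move 3: B@(0,3) -> caps B=0 W=0
Move 4: W@(1,3) -> caps B=0 W=0
Move 5: B@(3,2) -> caps B=0 W=0
Move 6: W@(1,0) -> caps B=0 W=0
Move 7: B@(0,0) -> caps B=0 W=0
Move 8: W@(3,3) -> caps B=0 W=1
Move 9: B@(0,2) -> caps B=0 W=1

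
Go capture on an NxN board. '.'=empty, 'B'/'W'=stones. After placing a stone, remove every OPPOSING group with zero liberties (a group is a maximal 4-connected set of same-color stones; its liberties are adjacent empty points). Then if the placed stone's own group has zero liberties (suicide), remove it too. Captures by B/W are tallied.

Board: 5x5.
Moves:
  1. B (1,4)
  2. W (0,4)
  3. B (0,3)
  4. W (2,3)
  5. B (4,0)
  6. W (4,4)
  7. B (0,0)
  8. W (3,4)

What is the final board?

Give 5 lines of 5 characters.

Move 1: B@(1,4) -> caps B=0 W=0
Move 2: W@(0,4) -> caps B=0 W=0
Move 3: B@(0,3) -> caps B=1 W=0
Move 4: W@(2,3) -> caps B=1 W=0
Move 5: B@(4,0) -> caps B=1 W=0
Move 6: W@(4,4) -> caps B=1 W=0
Move 7: B@(0,0) -> caps B=1 W=0
Move 8: W@(3,4) -> caps B=1 W=0

Answer: B..B.
....B
...W.
....W
B...W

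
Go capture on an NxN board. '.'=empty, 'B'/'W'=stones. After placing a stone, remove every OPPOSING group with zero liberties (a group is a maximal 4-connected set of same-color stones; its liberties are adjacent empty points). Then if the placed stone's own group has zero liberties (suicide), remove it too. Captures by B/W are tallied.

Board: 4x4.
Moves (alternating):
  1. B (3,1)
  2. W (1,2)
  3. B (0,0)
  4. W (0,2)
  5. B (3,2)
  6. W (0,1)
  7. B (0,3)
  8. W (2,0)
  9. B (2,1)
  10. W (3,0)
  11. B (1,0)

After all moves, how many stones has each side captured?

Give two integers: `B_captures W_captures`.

Move 1: B@(3,1) -> caps B=0 W=0
Move 2: W@(1,2) -> caps B=0 W=0
Move 3: B@(0,0) -> caps B=0 W=0
Move 4: W@(0,2) -> caps B=0 W=0
Move 5: B@(3,2) -> caps B=0 W=0
Move 6: W@(0,1) -> caps B=0 W=0
Move 7: B@(0,3) -> caps B=0 W=0
Move 8: W@(2,0) -> caps B=0 W=0
Move 9: B@(2,1) -> caps B=0 W=0
Move 10: W@(3,0) -> caps B=0 W=0
Move 11: B@(1,0) -> caps B=2 W=0

Answer: 2 0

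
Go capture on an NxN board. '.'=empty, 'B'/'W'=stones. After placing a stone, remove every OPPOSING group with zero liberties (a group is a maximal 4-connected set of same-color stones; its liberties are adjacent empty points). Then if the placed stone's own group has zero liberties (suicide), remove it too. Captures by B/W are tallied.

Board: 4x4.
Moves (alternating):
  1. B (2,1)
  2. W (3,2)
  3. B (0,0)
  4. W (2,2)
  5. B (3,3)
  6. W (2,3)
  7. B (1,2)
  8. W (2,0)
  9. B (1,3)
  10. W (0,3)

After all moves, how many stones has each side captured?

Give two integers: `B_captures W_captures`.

Answer: 0 1

Derivation:
Move 1: B@(2,1) -> caps B=0 W=0
Move 2: W@(3,2) -> caps B=0 W=0
Move 3: B@(0,0) -> caps B=0 W=0
Move 4: W@(2,2) -> caps B=0 W=0
Move 5: B@(3,3) -> caps B=0 W=0
Move 6: W@(2,3) -> caps B=0 W=1
Move 7: B@(1,2) -> caps B=0 W=1
Move 8: W@(2,0) -> caps B=0 W=1
Move 9: B@(1,3) -> caps B=0 W=1
Move 10: W@(0,3) -> caps B=0 W=1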